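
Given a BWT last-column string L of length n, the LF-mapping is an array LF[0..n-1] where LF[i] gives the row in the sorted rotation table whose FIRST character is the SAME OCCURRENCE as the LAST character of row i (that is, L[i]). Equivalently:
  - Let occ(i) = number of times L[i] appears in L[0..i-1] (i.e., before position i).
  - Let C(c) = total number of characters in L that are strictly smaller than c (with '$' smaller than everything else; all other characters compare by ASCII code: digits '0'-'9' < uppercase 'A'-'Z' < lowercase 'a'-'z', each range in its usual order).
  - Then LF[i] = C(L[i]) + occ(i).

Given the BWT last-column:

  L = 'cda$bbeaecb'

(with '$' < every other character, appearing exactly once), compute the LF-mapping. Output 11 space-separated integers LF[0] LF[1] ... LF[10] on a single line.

Answer: 6 8 1 0 3 4 9 2 10 7 5

Derivation:
Char counts: '$':1, 'a':2, 'b':3, 'c':2, 'd':1, 'e':2
C (first-col start): C('$')=0, C('a')=1, C('b')=3, C('c')=6, C('d')=8, C('e')=9
L[0]='c': occ=0, LF[0]=C('c')+0=6+0=6
L[1]='d': occ=0, LF[1]=C('d')+0=8+0=8
L[2]='a': occ=0, LF[2]=C('a')+0=1+0=1
L[3]='$': occ=0, LF[3]=C('$')+0=0+0=0
L[4]='b': occ=0, LF[4]=C('b')+0=3+0=3
L[5]='b': occ=1, LF[5]=C('b')+1=3+1=4
L[6]='e': occ=0, LF[6]=C('e')+0=9+0=9
L[7]='a': occ=1, LF[7]=C('a')+1=1+1=2
L[8]='e': occ=1, LF[8]=C('e')+1=9+1=10
L[9]='c': occ=1, LF[9]=C('c')+1=6+1=7
L[10]='b': occ=2, LF[10]=C('b')+2=3+2=5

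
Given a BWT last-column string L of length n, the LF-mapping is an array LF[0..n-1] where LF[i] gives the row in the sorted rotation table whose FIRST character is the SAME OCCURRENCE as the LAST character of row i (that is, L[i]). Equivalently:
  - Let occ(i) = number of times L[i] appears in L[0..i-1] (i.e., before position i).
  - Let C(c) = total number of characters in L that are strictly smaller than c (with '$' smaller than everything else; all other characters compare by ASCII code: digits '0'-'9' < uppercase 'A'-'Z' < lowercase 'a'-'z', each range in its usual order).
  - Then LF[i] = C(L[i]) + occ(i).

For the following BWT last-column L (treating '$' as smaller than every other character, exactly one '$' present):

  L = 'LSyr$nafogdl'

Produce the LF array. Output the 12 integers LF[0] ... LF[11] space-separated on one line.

Answer: 1 2 11 10 0 8 3 5 9 6 4 7

Derivation:
Char counts: '$':1, 'L':1, 'S':1, 'a':1, 'd':1, 'f':1, 'g':1, 'l':1, 'n':1, 'o':1, 'r':1, 'y':1
C (first-col start): C('$')=0, C('L')=1, C('S')=2, C('a')=3, C('d')=4, C('f')=5, C('g')=6, C('l')=7, C('n')=8, C('o')=9, C('r')=10, C('y')=11
L[0]='L': occ=0, LF[0]=C('L')+0=1+0=1
L[1]='S': occ=0, LF[1]=C('S')+0=2+0=2
L[2]='y': occ=0, LF[2]=C('y')+0=11+0=11
L[3]='r': occ=0, LF[3]=C('r')+0=10+0=10
L[4]='$': occ=0, LF[4]=C('$')+0=0+0=0
L[5]='n': occ=0, LF[5]=C('n')+0=8+0=8
L[6]='a': occ=0, LF[6]=C('a')+0=3+0=3
L[7]='f': occ=0, LF[7]=C('f')+0=5+0=5
L[8]='o': occ=0, LF[8]=C('o')+0=9+0=9
L[9]='g': occ=0, LF[9]=C('g')+0=6+0=6
L[10]='d': occ=0, LF[10]=C('d')+0=4+0=4
L[11]='l': occ=0, LF[11]=C('l')+0=7+0=7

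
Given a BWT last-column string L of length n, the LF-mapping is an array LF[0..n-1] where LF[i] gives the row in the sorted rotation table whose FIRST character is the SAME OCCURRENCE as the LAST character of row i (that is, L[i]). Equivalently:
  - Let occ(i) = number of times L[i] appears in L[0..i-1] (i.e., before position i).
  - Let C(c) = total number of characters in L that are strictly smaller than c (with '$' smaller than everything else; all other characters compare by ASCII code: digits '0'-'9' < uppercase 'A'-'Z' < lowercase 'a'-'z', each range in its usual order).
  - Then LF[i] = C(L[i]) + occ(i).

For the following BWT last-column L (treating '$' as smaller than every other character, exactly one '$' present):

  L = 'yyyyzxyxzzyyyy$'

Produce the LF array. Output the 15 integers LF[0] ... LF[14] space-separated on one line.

Answer: 3 4 5 6 12 1 7 2 13 14 8 9 10 11 0

Derivation:
Char counts: '$':1, 'x':2, 'y':9, 'z':3
C (first-col start): C('$')=0, C('x')=1, C('y')=3, C('z')=12
L[0]='y': occ=0, LF[0]=C('y')+0=3+0=3
L[1]='y': occ=1, LF[1]=C('y')+1=3+1=4
L[2]='y': occ=2, LF[2]=C('y')+2=3+2=5
L[3]='y': occ=3, LF[3]=C('y')+3=3+3=6
L[4]='z': occ=0, LF[4]=C('z')+0=12+0=12
L[5]='x': occ=0, LF[5]=C('x')+0=1+0=1
L[6]='y': occ=4, LF[6]=C('y')+4=3+4=7
L[7]='x': occ=1, LF[7]=C('x')+1=1+1=2
L[8]='z': occ=1, LF[8]=C('z')+1=12+1=13
L[9]='z': occ=2, LF[9]=C('z')+2=12+2=14
L[10]='y': occ=5, LF[10]=C('y')+5=3+5=8
L[11]='y': occ=6, LF[11]=C('y')+6=3+6=9
L[12]='y': occ=7, LF[12]=C('y')+7=3+7=10
L[13]='y': occ=8, LF[13]=C('y')+8=3+8=11
L[14]='$': occ=0, LF[14]=C('$')+0=0+0=0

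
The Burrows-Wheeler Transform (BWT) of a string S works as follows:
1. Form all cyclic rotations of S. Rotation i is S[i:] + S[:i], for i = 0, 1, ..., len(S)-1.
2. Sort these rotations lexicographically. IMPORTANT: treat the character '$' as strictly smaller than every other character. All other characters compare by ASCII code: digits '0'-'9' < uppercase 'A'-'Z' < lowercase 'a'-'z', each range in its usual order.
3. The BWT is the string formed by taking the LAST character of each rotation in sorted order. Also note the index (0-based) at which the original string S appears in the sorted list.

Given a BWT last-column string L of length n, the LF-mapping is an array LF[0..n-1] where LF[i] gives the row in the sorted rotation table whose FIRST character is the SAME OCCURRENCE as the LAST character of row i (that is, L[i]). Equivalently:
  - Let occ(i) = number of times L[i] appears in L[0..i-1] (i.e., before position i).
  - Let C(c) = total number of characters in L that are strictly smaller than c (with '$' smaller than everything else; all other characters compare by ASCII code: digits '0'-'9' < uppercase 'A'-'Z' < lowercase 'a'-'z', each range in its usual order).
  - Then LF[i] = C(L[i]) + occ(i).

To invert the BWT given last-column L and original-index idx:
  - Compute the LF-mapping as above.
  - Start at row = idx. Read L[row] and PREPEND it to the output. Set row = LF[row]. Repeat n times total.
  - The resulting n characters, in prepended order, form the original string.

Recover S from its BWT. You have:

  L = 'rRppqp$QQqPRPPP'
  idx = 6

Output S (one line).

Answer: QRpQRPpPqpPqPr$

Derivation:
LF mapping: 14 7 9 10 12 11 0 5 6 13 1 8 2 3 4
Walk LF starting at row 6, prepending L[row]:
  step 1: row=6, L[6]='$', prepend. Next row=LF[6]=0
  step 2: row=0, L[0]='r', prepend. Next row=LF[0]=14
  step 3: row=14, L[14]='P', prepend. Next row=LF[14]=4
  step 4: row=4, L[4]='q', prepend. Next row=LF[4]=12
  step 5: row=12, L[12]='P', prepend. Next row=LF[12]=2
  step 6: row=2, L[2]='p', prepend. Next row=LF[2]=9
  step 7: row=9, L[9]='q', prepend. Next row=LF[9]=13
  step 8: row=13, L[13]='P', prepend. Next row=LF[13]=3
  step 9: row=3, L[3]='p', prepend. Next row=LF[3]=10
  step 10: row=10, L[10]='P', prepend. Next row=LF[10]=1
  step 11: row=1, L[1]='R', prepend. Next row=LF[1]=7
  step 12: row=7, L[7]='Q', prepend. Next row=LF[7]=5
  step 13: row=5, L[5]='p', prepend. Next row=LF[5]=11
  step 14: row=11, L[11]='R', prepend. Next row=LF[11]=8
  step 15: row=8, L[8]='Q', prepend. Next row=LF[8]=6
Reversed output: QRpQRPpPqpPqPr$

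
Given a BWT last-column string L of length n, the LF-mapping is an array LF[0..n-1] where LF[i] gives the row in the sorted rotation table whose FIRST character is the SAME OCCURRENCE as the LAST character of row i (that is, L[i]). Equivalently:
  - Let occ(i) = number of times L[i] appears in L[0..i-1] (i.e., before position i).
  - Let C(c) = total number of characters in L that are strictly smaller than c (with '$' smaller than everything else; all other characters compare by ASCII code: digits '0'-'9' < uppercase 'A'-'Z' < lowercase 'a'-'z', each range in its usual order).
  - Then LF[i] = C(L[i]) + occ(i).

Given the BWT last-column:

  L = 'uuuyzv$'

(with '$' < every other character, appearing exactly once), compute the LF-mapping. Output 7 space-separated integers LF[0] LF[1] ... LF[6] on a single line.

Char counts: '$':1, 'u':3, 'v':1, 'y':1, 'z':1
C (first-col start): C('$')=0, C('u')=1, C('v')=4, C('y')=5, C('z')=6
L[0]='u': occ=0, LF[0]=C('u')+0=1+0=1
L[1]='u': occ=1, LF[1]=C('u')+1=1+1=2
L[2]='u': occ=2, LF[2]=C('u')+2=1+2=3
L[3]='y': occ=0, LF[3]=C('y')+0=5+0=5
L[4]='z': occ=0, LF[4]=C('z')+0=6+0=6
L[5]='v': occ=0, LF[5]=C('v')+0=4+0=4
L[6]='$': occ=0, LF[6]=C('$')+0=0+0=0

Answer: 1 2 3 5 6 4 0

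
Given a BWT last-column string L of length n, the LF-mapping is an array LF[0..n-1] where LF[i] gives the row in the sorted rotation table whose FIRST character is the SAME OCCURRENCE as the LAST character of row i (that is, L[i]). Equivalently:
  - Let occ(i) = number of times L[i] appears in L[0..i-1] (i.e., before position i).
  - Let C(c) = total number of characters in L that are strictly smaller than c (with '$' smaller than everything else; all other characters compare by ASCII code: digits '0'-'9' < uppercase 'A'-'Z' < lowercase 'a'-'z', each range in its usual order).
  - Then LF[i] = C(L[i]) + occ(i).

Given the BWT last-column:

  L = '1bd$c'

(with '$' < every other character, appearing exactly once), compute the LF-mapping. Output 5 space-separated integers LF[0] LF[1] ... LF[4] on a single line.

Char counts: '$':1, '1':1, 'b':1, 'c':1, 'd':1
C (first-col start): C('$')=0, C('1')=1, C('b')=2, C('c')=3, C('d')=4
L[0]='1': occ=0, LF[0]=C('1')+0=1+0=1
L[1]='b': occ=0, LF[1]=C('b')+0=2+0=2
L[2]='d': occ=0, LF[2]=C('d')+0=4+0=4
L[3]='$': occ=0, LF[3]=C('$')+0=0+0=0
L[4]='c': occ=0, LF[4]=C('c')+0=3+0=3

Answer: 1 2 4 0 3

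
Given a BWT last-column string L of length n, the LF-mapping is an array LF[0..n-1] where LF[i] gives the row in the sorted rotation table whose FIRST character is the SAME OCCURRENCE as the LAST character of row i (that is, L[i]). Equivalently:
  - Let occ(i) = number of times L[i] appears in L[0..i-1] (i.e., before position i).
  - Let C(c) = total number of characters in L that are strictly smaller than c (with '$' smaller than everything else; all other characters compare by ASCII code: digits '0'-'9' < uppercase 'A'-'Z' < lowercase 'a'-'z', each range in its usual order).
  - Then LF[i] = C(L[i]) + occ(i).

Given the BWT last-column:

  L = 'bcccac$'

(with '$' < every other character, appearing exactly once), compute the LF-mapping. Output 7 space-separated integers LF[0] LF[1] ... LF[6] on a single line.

Char counts: '$':1, 'a':1, 'b':1, 'c':4
C (first-col start): C('$')=0, C('a')=1, C('b')=2, C('c')=3
L[0]='b': occ=0, LF[0]=C('b')+0=2+0=2
L[1]='c': occ=0, LF[1]=C('c')+0=3+0=3
L[2]='c': occ=1, LF[2]=C('c')+1=3+1=4
L[3]='c': occ=2, LF[3]=C('c')+2=3+2=5
L[4]='a': occ=0, LF[4]=C('a')+0=1+0=1
L[5]='c': occ=3, LF[5]=C('c')+3=3+3=6
L[6]='$': occ=0, LF[6]=C('$')+0=0+0=0

Answer: 2 3 4 5 1 6 0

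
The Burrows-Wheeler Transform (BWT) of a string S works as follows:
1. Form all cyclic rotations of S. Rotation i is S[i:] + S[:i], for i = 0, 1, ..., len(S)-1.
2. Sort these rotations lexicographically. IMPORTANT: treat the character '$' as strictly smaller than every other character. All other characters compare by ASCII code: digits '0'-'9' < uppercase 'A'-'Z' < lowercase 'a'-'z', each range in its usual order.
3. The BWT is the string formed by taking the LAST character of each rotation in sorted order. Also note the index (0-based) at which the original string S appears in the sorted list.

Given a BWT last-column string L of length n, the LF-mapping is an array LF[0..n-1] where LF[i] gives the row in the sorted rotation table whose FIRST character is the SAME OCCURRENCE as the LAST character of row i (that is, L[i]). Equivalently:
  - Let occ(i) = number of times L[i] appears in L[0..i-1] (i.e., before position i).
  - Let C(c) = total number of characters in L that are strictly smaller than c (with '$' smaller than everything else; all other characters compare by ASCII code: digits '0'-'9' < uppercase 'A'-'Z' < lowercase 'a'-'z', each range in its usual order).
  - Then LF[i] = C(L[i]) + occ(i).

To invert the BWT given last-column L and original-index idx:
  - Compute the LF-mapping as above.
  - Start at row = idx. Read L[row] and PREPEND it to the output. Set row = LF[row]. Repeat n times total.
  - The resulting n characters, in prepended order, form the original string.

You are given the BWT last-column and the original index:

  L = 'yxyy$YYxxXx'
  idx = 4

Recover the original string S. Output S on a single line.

Answer: xXyYxxyYxy$

Derivation:
LF mapping: 8 4 9 10 0 2 3 5 6 1 7
Walk LF starting at row 4, prepending L[row]:
  step 1: row=4, L[4]='$', prepend. Next row=LF[4]=0
  step 2: row=0, L[0]='y', prepend. Next row=LF[0]=8
  step 3: row=8, L[8]='x', prepend. Next row=LF[8]=6
  step 4: row=6, L[6]='Y', prepend. Next row=LF[6]=3
  step 5: row=3, L[3]='y', prepend. Next row=LF[3]=10
  step 6: row=10, L[10]='x', prepend. Next row=LF[10]=7
  step 7: row=7, L[7]='x', prepend. Next row=LF[7]=5
  step 8: row=5, L[5]='Y', prepend. Next row=LF[5]=2
  step 9: row=2, L[2]='y', prepend. Next row=LF[2]=9
  step 10: row=9, L[9]='X', prepend. Next row=LF[9]=1
  step 11: row=1, L[1]='x', prepend. Next row=LF[1]=4
Reversed output: xXyYxxyYxy$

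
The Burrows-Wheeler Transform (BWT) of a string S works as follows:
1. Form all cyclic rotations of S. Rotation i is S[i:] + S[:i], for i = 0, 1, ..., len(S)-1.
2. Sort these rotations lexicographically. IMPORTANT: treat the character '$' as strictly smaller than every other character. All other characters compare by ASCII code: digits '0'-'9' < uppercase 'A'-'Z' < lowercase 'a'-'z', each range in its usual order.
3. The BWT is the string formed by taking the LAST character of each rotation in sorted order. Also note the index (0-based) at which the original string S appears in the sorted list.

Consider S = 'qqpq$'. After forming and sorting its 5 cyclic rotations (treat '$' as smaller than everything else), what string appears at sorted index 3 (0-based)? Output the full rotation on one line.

All 5 rotations (rotation i = S[i:]+S[:i]):
  rot[0] = qqpq$
  rot[1] = qpq$q
  rot[2] = pq$qq
  rot[3] = q$qqp
  rot[4] = $qqpq
Sorted (with $ < everything):
  sorted[0] = $qqpq
  sorted[1] = pq$qq
  sorted[2] = q$qqp
  sorted[3] = qpq$q
  sorted[4] = qqpq$
sorted[3] = qpq$q

Answer: qpq$q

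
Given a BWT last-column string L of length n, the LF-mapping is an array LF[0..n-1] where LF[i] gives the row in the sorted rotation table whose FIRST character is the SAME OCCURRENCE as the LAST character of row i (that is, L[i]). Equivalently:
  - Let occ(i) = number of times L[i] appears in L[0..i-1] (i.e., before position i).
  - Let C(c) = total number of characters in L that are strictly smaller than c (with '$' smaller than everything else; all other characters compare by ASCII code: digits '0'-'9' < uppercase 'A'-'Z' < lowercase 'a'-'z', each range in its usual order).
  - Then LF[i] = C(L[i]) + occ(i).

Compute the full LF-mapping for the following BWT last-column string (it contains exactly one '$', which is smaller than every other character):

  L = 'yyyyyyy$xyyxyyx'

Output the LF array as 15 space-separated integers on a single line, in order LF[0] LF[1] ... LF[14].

Char counts: '$':1, 'x':3, 'y':11
C (first-col start): C('$')=0, C('x')=1, C('y')=4
L[0]='y': occ=0, LF[0]=C('y')+0=4+0=4
L[1]='y': occ=1, LF[1]=C('y')+1=4+1=5
L[2]='y': occ=2, LF[2]=C('y')+2=4+2=6
L[3]='y': occ=3, LF[3]=C('y')+3=4+3=7
L[4]='y': occ=4, LF[4]=C('y')+4=4+4=8
L[5]='y': occ=5, LF[5]=C('y')+5=4+5=9
L[6]='y': occ=6, LF[6]=C('y')+6=4+6=10
L[7]='$': occ=0, LF[7]=C('$')+0=0+0=0
L[8]='x': occ=0, LF[8]=C('x')+0=1+0=1
L[9]='y': occ=7, LF[9]=C('y')+7=4+7=11
L[10]='y': occ=8, LF[10]=C('y')+8=4+8=12
L[11]='x': occ=1, LF[11]=C('x')+1=1+1=2
L[12]='y': occ=9, LF[12]=C('y')+9=4+9=13
L[13]='y': occ=10, LF[13]=C('y')+10=4+10=14
L[14]='x': occ=2, LF[14]=C('x')+2=1+2=3

Answer: 4 5 6 7 8 9 10 0 1 11 12 2 13 14 3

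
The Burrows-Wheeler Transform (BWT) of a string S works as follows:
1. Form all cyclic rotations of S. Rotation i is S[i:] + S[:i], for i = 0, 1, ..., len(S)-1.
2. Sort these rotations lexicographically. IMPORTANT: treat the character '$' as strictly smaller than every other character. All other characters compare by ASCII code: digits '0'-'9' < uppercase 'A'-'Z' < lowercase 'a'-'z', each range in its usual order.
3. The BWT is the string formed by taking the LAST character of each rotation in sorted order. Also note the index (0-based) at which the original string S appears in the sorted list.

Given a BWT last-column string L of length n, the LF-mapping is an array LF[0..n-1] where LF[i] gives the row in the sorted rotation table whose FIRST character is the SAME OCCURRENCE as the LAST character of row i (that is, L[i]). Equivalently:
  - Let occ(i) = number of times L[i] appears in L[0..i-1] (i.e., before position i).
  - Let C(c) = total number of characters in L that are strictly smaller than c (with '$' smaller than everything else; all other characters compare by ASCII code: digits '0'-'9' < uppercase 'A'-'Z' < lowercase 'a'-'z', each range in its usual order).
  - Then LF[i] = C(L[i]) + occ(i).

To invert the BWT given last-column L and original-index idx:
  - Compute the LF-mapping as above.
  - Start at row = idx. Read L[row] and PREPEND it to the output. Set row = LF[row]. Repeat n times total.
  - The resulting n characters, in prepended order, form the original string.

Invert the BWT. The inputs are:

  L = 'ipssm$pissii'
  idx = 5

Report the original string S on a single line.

Answer: mississippi$

Derivation:
LF mapping: 1 6 8 9 5 0 7 2 10 11 3 4
Walk LF starting at row 5, prepending L[row]:
  step 1: row=5, L[5]='$', prepend. Next row=LF[5]=0
  step 2: row=0, L[0]='i', prepend. Next row=LF[0]=1
  step 3: row=1, L[1]='p', prepend. Next row=LF[1]=6
  step 4: row=6, L[6]='p', prepend. Next row=LF[6]=7
  step 5: row=7, L[7]='i', prepend. Next row=LF[7]=2
  step 6: row=2, L[2]='s', prepend. Next row=LF[2]=8
  step 7: row=8, L[8]='s', prepend. Next row=LF[8]=10
  step 8: row=10, L[10]='i', prepend. Next row=LF[10]=3
  step 9: row=3, L[3]='s', prepend. Next row=LF[3]=9
  step 10: row=9, L[9]='s', prepend. Next row=LF[9]=11
  step 11: row=11, L[11]='i', prepend. Next row=LF[11]=4
  step 12: row=4, L[4]='m', prepend. Next row=LF[4]=5
Reversed output: mississippi$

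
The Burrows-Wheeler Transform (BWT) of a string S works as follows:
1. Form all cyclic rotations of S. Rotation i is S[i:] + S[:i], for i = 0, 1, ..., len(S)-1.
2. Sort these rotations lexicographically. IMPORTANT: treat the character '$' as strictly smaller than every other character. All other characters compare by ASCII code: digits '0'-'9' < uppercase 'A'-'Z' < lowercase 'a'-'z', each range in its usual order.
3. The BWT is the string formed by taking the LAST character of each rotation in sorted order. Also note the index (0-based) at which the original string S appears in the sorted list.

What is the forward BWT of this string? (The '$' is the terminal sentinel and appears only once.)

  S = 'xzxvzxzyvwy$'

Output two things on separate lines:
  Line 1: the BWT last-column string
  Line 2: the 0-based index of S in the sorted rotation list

Answer: yyxvz$zwzxvx
5

Derivation:
All 12 rotations (rotation i = S[i:]+S[:i]):
  rot[0] = xzxvzxzyvwy$
  rot[1] = zxvzxzyvwy$x
  rot[2] = xvzxzyvwy$xz
  rot[3] = vzxzyvwy$xzx
  rot[4] = zxzyvwy$xzxv
  rot[5] = xzyvwy$xzxvz
  rot[6] = zyvwy$xzxvzx
  rot[7] = yvwy$xzxvzxz
  rot[8] = vwy$xzxvzxzy
  rot[9] = wy$xzxvzxzyv
  rot[10] = y$xzxvzxzyvw
  rot[11] = $xzxvzxzyvwy
Sorted (with $ < everything):
  sorted[0] = $xzxvzxzyvwy  (last char: 'y')
  sorted[1] = vwy$xzxvzxzy  (last char: 'y')
  sorted[2] = vzxzyvwy$xzx  (last char: 'x')
  sorted[3] = wy$xzxvzxzyv  (last char: 'v')
  sorted[4] = xvzxzyvwy$xz  (last char: 'z')
  sorted[5] = xzxvzxzyvwy$  (last char: '$')
  sorted[6] = xzyvwy$xzxvz  (last char: 'z')
  sorted[7] = y$xzxvzxzyvw  (last char: 'w')
  sorted[8] = yvwy$xzxvzxz  (last char: 'z')
  sorted[9] = zxvzxzyvwy$x  (last char: 'x')
  sorted[10] = zxzyvwy$xzxv  (last char: 'v')
  sorted[11] = zyvwy$xzxvzx  (last char: 'x')
Last column: yyxvz$zwzxvx
Original string S is at sorted index 5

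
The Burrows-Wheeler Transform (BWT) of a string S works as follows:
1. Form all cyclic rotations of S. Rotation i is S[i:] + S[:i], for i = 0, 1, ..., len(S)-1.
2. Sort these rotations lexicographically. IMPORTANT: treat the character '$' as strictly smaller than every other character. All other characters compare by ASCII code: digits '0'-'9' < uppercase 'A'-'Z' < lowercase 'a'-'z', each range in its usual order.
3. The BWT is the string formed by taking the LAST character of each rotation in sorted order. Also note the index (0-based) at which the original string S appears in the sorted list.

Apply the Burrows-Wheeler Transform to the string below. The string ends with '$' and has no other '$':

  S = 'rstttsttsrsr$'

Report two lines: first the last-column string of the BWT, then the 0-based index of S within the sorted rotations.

All 13 rotations (rotation i = S[i:]+S[:i]):
  rot[0] = rstttsttsrsr$
  rot[1] = stttsttsrsr$r
  rot[2] = tttsttsrsr$rs
  rot[3] = ttsttsrsr$rst
  rot[4] = tsttsrsr$rstt
  rot[5] = sttsrsr$rsttt
  rot[6] = ttsrsr$rsttts
  rot[7] = tsrsr$rstttst
  rot[8] = srsr$rstttstt
  rot[9] = rsr$rstttstts
  rot[10] = sr$rstttsttsr
  rot[11] = r$rstttsttsrs
  rot[12] = $rstttsttsrsr
Sorted (with $ < everything):
  sorted[0] = $rstttsttsrsr  (last char: 'r')
  sorted[1] = r$rstttsttsrs  (last char: 's')
  sorted[2] = rsr$rstttstts  (last char: 's')
  sorted[3] = rstttsttsrsr$  (last char: '$')
  sorted[4] = sr$rstttsttsr  (last char: 'r')
  sorted[5] = srsr$rstttstt  (last char: 't')
  sorted[6] = sttsrsr$rsttt  (last char: 't')
  sorted[7] = stttsttsrsr$r  (last char: 'r')
  sorted[8] = tsrsr$rstttst  (last char: 't')
  sorted[9] = tsttsrsr$rstt  (last char: 't')
  sorted[10] = ttsrsr$rsttts  (last char: 's')
  sorted[11] = ttsttsrsr$rst  (last char: 't')
  sorted[12] = tttsttsrsr$rs  (last char: 's')
Last column: rss$rttrttsts
Original string S is at sorted index 3

Answer: rss$rttrttsts
3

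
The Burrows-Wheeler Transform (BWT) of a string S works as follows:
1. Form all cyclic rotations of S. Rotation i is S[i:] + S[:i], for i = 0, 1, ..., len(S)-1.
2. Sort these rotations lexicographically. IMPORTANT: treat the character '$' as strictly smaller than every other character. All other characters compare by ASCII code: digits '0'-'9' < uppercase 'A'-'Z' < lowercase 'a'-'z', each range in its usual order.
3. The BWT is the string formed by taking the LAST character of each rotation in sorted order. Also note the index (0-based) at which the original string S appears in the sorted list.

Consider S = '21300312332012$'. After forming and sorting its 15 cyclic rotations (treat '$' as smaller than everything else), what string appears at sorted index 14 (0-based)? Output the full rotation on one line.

Answer: 332012$21300312

Derivation:
All 15 rotations (rotation i = S[i:]+S[:i]):
  rot[0] = 21300312332012$
  rot[1] = 1300312332012$2
  rot[2] = 300312332012$21
  rot[3] = 00312332012$213
  rot[4] = 0312332012$2130
  rot[5] = 312332012$21300
  rot[6] = 12332012$213003
  rot[7] = 2332012$2130031
  rot[8] = 332012$21300312
  rot[9] = 32012$213003123
  rot[10] = 2012$2130031233
  rot[11] = 012$21300312332
  rot[12] = 12$213003123320
  rot[13] = 2$2130031233201
  rot[14] = $21300312332012
Sorted (with $ < everything):
  sorted[0] = $21300312332012
  sorted[1] = 00312332012$213
  sorted[2] = 012$21300312332
  sorted[3] = 0312332012$2130
  sorted[4] = 12$213003123320
  sorted[5] = 12332012$213003
  sorted[6] = 1300312332012$2
  sorted[7] = 2$2130031233201
  sorted[8] = 2012$2130031233
  sorted[9] = 21300312332012$
  sorted[10] = 2332012$2130031
  sorted[11] = 300312332012$21
  sorted[12] = 312332012$21300
  sorted[13] = 32012$213003123
  sorted[14] = 332012$21300312
sorted[14] = 332012$21300312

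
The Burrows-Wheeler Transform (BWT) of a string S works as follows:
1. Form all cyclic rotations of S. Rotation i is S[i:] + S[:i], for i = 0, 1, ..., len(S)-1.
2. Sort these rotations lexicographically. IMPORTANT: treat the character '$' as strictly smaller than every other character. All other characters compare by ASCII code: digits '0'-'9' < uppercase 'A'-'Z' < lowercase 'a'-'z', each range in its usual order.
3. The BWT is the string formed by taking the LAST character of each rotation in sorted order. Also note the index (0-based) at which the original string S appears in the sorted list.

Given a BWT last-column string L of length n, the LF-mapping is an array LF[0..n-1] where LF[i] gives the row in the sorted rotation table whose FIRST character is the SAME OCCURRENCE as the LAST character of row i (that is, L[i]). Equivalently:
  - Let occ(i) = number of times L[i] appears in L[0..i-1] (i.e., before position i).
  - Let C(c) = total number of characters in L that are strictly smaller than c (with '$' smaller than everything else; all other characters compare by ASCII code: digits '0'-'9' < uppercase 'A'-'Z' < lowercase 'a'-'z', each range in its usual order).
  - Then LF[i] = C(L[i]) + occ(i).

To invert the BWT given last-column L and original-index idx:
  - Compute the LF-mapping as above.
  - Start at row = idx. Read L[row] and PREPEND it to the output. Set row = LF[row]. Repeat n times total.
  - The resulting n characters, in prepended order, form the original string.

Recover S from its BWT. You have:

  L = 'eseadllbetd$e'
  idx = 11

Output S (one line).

Answer: saddlebeetle$

Derivation:
LF mapping: 5 11 6 1 3 9 10 2 7 12 4 0 8
Walk LF starting at row 11, prepending L[row]:
  step 1: row=11, L[11]='$', prepend. Next row=LF[11]=0
  step 2: row=0, L[0]='e', prepend. Next row=LF[0]=5
  step 3: row=5, L[5]='l', prepend. Next row=LF[5]=9
  step 4: row=9, L[9]='t', prepend. Next row=LF[9]=12
  step 5: row=12, L[12]='e', prepend. Next row=LF[12]=8
  step 6: row=8, L[8]='e', prepend. Next row=LF[8]=7
  step 7: row=7, L[7]='b', prepend. Next row=LF[7]=2
  step 8: row=2, L[2]='e', prepend. Next row=LF[2]=6
  step 9: row=6, L[6]='l', prepend. Next row=LF[6]=10
  step 10: row=10, L[10]='d', prepend. Next row=LF[10]=4
  step 11: row=4, L[4]='d', prepend. Next row=LF[4]=3
  step 12: row=3, L[3]='a', prepend. Next row=LF[3]=1
  step 13: row=1, L[1]='s', prepend. Next row=LF[1]=11
Reversed output: saddlebeetle$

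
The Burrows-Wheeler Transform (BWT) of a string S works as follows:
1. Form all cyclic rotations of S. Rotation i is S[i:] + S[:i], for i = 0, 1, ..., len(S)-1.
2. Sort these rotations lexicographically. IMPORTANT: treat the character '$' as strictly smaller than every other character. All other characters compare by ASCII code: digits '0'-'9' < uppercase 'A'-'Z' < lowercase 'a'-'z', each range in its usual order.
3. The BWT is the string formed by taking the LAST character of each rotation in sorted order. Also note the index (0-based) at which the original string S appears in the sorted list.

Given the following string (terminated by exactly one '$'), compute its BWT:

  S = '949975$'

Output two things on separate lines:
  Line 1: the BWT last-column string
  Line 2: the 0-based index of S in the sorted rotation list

All 7 rotations (rotation i = S[i:]+S[:i]):
  rot[0] = 949975$
  rot[1] = 49975$9
  rot[2] = 9975$94
  rot[3] = 975$949
  rot[4] = 75$9499
  rot[5] = 5$94997
  rot[6] = $949975
Sorted (with $ < everything):
  sorted[0] = $949975  (last char: '5')
  sorted[1] = 49975$9  (last char: '9')
  sorted[2] = 5$94997  (last char: '7')
  sorted[3] = 75$9499  (last char: '9')
  sorted[4] = 949975$  (last char: '$')
  sorted[5] = 975$949  (last char: '9')
  sorted[6] = 9975$94  (last char: '4')
Last column: 5979$94
Original string S is at sorted index 4

Answer: 5979$94
4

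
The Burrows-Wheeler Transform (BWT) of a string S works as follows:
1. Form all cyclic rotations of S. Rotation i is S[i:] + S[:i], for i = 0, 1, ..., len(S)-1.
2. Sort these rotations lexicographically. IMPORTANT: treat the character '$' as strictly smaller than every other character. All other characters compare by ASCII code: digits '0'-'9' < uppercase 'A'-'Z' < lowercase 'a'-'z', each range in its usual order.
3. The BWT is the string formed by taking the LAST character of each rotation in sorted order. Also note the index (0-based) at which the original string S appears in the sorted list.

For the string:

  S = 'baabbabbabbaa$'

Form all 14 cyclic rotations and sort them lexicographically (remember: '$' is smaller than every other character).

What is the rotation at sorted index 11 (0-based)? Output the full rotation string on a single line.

Answer: bbaa$baabbabba

Derivation:
All 14 rotations (rotation i = S[i:]+S[:i]):
  rot[0] = baabbabbabbaa$
  rot[1] = aabbabbabbaa$b
  rot[2] = abbabbabbaa$ba
  rot[3] = bbabbabbaa$baa
  rot[4] = babbabbaa$baab
  rot[5] = abbabbaa$baabb
  rot[6] = bbabbaa$baabba
  rot[7] = babbaa$baabbab
  rot[8] = abbaa$baabbabb
  rot[9] = bbaa$baabbabba
  rot[10] = baa$baabbabbab
  rot[11] = aa$baabbabbabb
  rot[12] = a$baabbabbabba
  rot[13] = $baabbabbabbaa
Sorted (with $ < everything):
  sorted[0] = $baabbabbabbaa
  sorted[1] = a$baabbabbabba
  sorted[2] = aa$baabbabbabb
  sorted[3] = aabbabbabbaa$b
  sorted[4] = abbaa$baabbabb
  sorted[5] = abbabbaa$baabb
  sorted[6] = abbabbabbaa$ba
  sorted[7] = baa$baabbabbab
  sorted[8] = baabbabbabbaa$
  sorted[9] = babbaa$baabbab
  sorted[10] = babbabbaa$baab
  sorted[11] = bbaa$baabbabba
  sorted[12] = bbabbaa$baabba
  sorted[13] = bbabbabbaa$baa
sorted[11] = bbaa$baabbabba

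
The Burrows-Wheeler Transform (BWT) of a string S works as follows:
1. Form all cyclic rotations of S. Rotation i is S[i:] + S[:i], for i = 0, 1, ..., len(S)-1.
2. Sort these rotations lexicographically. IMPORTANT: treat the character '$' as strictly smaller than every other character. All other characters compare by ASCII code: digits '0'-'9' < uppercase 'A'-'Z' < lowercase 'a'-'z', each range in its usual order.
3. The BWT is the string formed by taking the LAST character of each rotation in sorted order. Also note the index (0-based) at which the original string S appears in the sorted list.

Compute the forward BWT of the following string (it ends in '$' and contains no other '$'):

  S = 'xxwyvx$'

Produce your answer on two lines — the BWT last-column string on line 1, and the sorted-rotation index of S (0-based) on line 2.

Answer: xyxvx$w
5

Derivation:
All 7 rotations (rotation i = S[i:]+S[:i]):
  rot[0] = xxwyvx$
  rot[1] = xwyvx$x
  rot[2] = wyvx$xx
  rot[3] = yvx$xxw
  rot[4] = vx$xxwy
  rot[5] = x$xxwyv
  rot[6] = $xxwyvx
Sorted (with $ < everything):
  sorted[0] = $xxwyvx  (last char: 'x')
  sorted[1] = vx$xxwy  (last char: 'y')
  sorted[2] = wyvx$xx  (last char: 'x')
  sorted[3] = x$xxwyv  (last char: 'v')
  sorted[4] = xwyvx$x  (last char: 'x')
  sorted[5] = xxwyvx$  (last char: '$')
  sorted[6] = yvx$xxw  (last char: 'w')
Last column: xyxvx$w
Original string S is at sorted index 5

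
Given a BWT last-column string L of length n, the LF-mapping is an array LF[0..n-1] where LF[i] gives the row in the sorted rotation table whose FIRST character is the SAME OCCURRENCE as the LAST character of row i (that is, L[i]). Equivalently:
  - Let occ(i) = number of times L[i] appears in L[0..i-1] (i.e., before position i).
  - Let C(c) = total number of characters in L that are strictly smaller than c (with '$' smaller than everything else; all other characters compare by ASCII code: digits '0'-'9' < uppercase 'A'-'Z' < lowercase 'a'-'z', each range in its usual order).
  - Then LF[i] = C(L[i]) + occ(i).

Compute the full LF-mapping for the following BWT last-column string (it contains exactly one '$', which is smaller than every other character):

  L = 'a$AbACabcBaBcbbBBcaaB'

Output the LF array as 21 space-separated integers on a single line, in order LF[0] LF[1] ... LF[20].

Char counts: '$':1, 'A':2, 'B':5, 'C':1, 'a':5, 'b':4, 'c':3
C (first-col start): C('$')=0, C('A')=1, C('B')=3, C('C')=8, C('a')=9, C('b')=14, C('c')=18
L[0]='a': occ=0, LF[0]=C('a')+0=9+0=9
L[1]='$': occ=0, LF[1]=C('$')+0=0+0=0
L[2]='A': occ=0, LF[2]=C('A')+0=1+0=1
L[3]='b': occ=0, LF[3]=C('b')+0=14+0=14
L[4]='A': occ=1, LF[4]=C('A')+1=1+1=2
L[5]='C': occ=0, LF[5]=C('C')+0=8+0=8
L[6]='a': occ=1, LF[6]=C('a')+1=9+1=10
L[7]='b': occ=1, LF[7]=C('b')+1=14+1=15
L[8]='c': occ=0, LF[8]=C('c')+0=18+0=18
L[9]='B': occ=0, LF[9]=C('B')+0=3+0=3
L[10]='a': occ=2, LF[10]=C('a')+2=9+2=11
L[11]='B': occ=1, LF[11]=C('B')+1=3+1=4
L[12]='c': occ=1, LF[12]=C('c')+1=18+1=19
L[13]='b': occ=2, LF[13]=C('b')+2=14+2=16
L[14]='b': occ=3, LF[14]=C('b')+3=14+3=17
L[15]='B': occ=2, LF[15]=C('B')+2=3+2=5
L[16]='B': occ=3, LF[16]=C('B')+3=3+3=6
L[17]='c': occ=2, LF[17]=C('c')+2=18+2=20
L[18]='a': occ=3, LF[18]=C('a')+3=9+3=12
L[19]='a': occ=4, LF[19]=C('a')+4=9+4=13
L[20]='B': occ=4, LF[20]=C('B')+4=3+4=7

Answer: 9 0 1 14 2 8 10 15 18 3 11 4 19 16 17 5 6 20 12 13 7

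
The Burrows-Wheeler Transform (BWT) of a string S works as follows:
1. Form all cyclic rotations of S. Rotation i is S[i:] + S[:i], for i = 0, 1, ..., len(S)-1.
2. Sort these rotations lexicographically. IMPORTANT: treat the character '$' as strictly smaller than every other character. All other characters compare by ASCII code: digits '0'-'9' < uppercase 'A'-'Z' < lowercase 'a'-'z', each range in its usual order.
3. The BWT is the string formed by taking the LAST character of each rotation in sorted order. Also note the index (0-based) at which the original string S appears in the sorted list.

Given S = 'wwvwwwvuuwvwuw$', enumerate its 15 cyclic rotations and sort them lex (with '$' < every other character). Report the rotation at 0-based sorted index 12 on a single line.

Answer: wwvuuwvwuw$wwvw

Derivation:
All 15 rotations (rotation i = S[i:]+S[:i]):
  rot[0] = wwvwwwvuuwvwuw$
  rot[1] = wvwwwvuuwvwuw$w
  rot[2] = vwwwvuuwvwuw$ww
  rot[3] = wwwvuuwvwuw$wwv
  rot[4] = wwvuuwvwuw$wwvw
  rot[5] = wvuuwvwuw$wwvww
  rot[6] = vuuwvwuw$wwvwww
  rot[7] = uuwvwuw$wwvwwwv
  rot[8] = uwvwuw$wwvwwwvu
  rot[9] = wvwuw$wwvwwwvuu
  rot[10] = vwuw$wwvwwwvuuw
  rot[11] = wuw$wwvwwwvuuwv
  rot[12] = uw$wwvwwwvuuwvw
  rot[13] = w$wwvwwwvuuwvwu
  rot[14] = $wwvwwwvuuwvwuw
Sorted (with $ < everything):
  sorted[0] = $wwvwwwvuuwvwuw
  sorted[1] = uuwvwuw$wwvwwwv
  sorted[2] = uw$wwvwwwvuuwvw
  sorted[3] = uwvwuw$wwvwwwvu
  sorted[4] = vuuwvwuw$wwvwww
  sorted[5] = vwuw$wwvwwwvuuw
  sorted[6] = vwwwvuuwvwuw$ww
  sorted[7] = w$wwvwwwvuuwvwu
  sorted[8] = wuw$wwvwwwvuuwv
  sorted[9] = wvuuwvwuw$wwvww
  sorted[10] = wvwuw$wwvwwwvuu
  sorted[11] = wvwwwvuuwvwuw$w
  sorted[12] = wwvuuwvwuw$wwvw
  sorted[13] = wwvwwwvuuwvwuw$
  sorted[14] = wwwvuuwvwuw$wwv
sorted[12] = wwvuuwvwuw$wwvw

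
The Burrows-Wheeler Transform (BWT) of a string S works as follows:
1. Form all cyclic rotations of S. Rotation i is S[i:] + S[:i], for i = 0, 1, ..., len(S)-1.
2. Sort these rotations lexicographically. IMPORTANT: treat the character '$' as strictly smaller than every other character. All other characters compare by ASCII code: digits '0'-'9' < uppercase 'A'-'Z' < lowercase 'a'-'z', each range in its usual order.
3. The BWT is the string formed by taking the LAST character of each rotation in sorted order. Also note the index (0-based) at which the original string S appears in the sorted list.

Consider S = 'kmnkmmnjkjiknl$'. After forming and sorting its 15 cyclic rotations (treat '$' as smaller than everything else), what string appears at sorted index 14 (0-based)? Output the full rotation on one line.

All 15 rotations (rotation i = S[i:]+S[:i]):
  rot[0] = kmnkmmnjkjiknl$
  rot[1] = mnkmmnjkjiknl$k
  rot[2] = nkmmnjkjiknl$km
  rot[3] = kmmnjkjiknl$kmn
  rot[4] = mmnjkjiknl$kmnk
  rot[5] = mnjkjiknl$kmnkm
  rot[6] = njkjiknl$kmnkmm
  rot[7] = jkjiknl$kmnkmmn
  rot[8] = kjiknl$kmnkmmnj
  rot[9] = jiknl$kmnkmmnjk
  rot[10] = iknl$kmnkmmnjkj
  rot[11] = knl$kmnkmmnjkji
  rot[12] = nl$kmnkmmnjkjik
  rot[13] = l$kmnkmmnjkjikn
  rot[14] = $kmnkmmnjkjiknl
Sorted (with $ < everything):
  sorted[0] = $kmnkmmnjkjiknl
  sorted[1] = iknl$kmnkmmnjkj
  sorted[2] = jiknl$kmnkmmnjk
  sorted[3] = jkjiknl$kmnkmmn
  sorted[4] = kjiknl$kmnkmmnj
  sorted[5] = kmmnjkjiknl$kmn
  sorted[6] = kmnkmmnjkjiknl$
  sorted[7] = knl$kmnkmmnjkji
  sorted[8] = l$kmnkmmnjkjikn
  sorted[9] = mmnjkjiknl$kmnk
  sorted[10] = mnjkjiknl$kmnkm
  sorted[11] = mnkmmnjkjiknl$k
  sorted[12] = njkjiknl$kmnkmm
  sorted[13] = nkmmnjkjiknl$km
  sorted[14] = nl$kmnkmmnjkjik
sorted[14] = nl$kmnkmmnjkjik

Answer: nl$kmnkmmnjkjik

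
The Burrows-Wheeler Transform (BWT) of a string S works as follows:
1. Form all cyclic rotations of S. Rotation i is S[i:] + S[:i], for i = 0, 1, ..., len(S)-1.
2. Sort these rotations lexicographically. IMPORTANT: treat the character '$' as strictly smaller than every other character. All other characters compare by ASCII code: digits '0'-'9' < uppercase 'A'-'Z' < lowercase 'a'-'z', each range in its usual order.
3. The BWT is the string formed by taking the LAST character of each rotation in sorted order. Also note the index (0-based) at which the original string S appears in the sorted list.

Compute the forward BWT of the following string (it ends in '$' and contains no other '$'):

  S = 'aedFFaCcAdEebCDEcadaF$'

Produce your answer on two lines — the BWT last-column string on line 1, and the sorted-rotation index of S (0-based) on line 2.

Answer: FcbaCDdadFFdc$eCEAeaEa
13

Derivation:
All 22 rotations (rotation i = S[i:]+S[:i]):
  rot[0] = aedFFaCcAdEebCDEcadaF$
  rot[1] = edFFaCcAdEebCDEcadaF$a
  rot[2] = dFFaCcAdEebCDEcadaF$ae
  rot[3] = FFaCcAdEebCDEcadaF$aed
  rot[4] = FaCcAdEebCDEcadaF$aedF
  rot[5] = aCcAdEebCDEcadaF$aedFF
  rot[6] = CcAdEebCDEcadaF$aedFFa
  rot[7] = cAdEebCDEcadaF$aedFFaC
  rot[8] = AdEebCDEcadaF$aedFFaCc
  rot[9] = dEebCDEcadaF$aedFFaCcA
  rot[10] = EebCDEcadaF$aedFFaCcAd
  rot[11] = ebCDEcadaF$aedFFaCcAdE
  rot[12] = bCDEcadaF$aedFFaCcAdEe
  rot[13] = CDEcadaF$aedFFaCcAdEeb
  rot[14] = DEcadaF$aedFFaCcAdEebC
  rot[15] = EcadaF$aedFFaCcAdEebCD
  rot[16] = cadaF$aedFFaCcAdEebCDE
  rot[17] = adaF$aedFFaCcAdEebCDEc
  rot[18] = daF$aedFFaCcAdEebCDEca
  rot[19] = aF$aedFFaCcAdEebCDEcad
  rot[20] = F$aedFFaCcAdEebCDEcada
  rot[21] = $aedFFaCcAdEebCDEcadaF
Sorted (with $ < everything):
  sorted[0] = $aedFFaCcAdEebCDEcadaF  (last char: 'F')
  sorted[1] = AdEebCDEcadaF$aedFFaCc  (last char: 'c')
  sorted[2] = CDEcadaF$aedFFaCcAdEeb  (last char: 'b')
  sorted[3] = CcAdEebCDEcadaF$aedFFa  (last char: 'a')
  sorted[4] = DEcadaF$aedFFaCcAdEebC  (last char: 'C')
  sorted[5] = EcadaF$aedFFaCcAdEebCD  (last char: 'D')
  sorted[6] = EebCDEcadaF$aedFFaCcAd  (last char: 'd')
  sorted[7] = F$aedFFaCcAdEebCDEcada  (last char: 'a')
  sorted[8] = FFaCcAdEebCDEcadaF$aed  (last char: 'd')
  sorted[9] = FaCcAdEebCDEcadaF$aedF  (last char: 'F')
  sorted[10] = aCcAdEebCDEcadaF$aedFF  (last char: 'F')
  sorted[11] = aF$aedFFaCcAdEebCDEcad  (last char: 'd')
  sorted[12] = adaF$aedFFaCcAdEebCDEc  (last char: 'c')
  sorted[13] = aedFFaCcAdEebCDEcadaF$  (last char: '$')
  sorted[14] = bCDEcadaF$aedFFaCcAdEe  (last char: 'e')
  sorted[15] = cAdEebCDEcadaF$aedFFaC  (last char: 'C')
  sorted[16] = cadaF$aedFFaCcAdEebCDE  (last char: 'E')
  sorted[17] = dEebCDEcadaF$aedFFaCcA  (last char: 'A')
  sorted[18] = dFFaCcAdEebCDEcadaF$ae  (last char: 'e')
  sorted[19] = daF$aedFFaCcAdEebCDEca  (last char: 'a')
  sorted[20] = ebCDEcadaF$aedFFaCcAdE  (last char: 'E')
  sorted[21] = edFFaCcAdEebCDEcadaF$a  (last char: 'a')
Last column: FcbaCDdadFFdc$eCEAeaEa
Original string S is at sorted index 13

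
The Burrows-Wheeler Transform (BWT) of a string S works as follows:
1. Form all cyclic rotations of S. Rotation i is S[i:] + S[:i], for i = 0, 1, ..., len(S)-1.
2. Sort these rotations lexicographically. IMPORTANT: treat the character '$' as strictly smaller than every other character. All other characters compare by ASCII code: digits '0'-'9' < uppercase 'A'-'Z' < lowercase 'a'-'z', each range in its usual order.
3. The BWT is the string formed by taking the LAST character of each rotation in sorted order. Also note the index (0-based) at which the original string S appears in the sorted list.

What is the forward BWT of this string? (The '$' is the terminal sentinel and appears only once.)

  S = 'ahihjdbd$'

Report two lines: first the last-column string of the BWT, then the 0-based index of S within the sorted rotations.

All 9 rotations (rotation i = S[i:]+S[:i]):
  rot[0] = ahihjdbd$
  rot[1] = hihjdbd$a
  rot[2] = ihjdbd$ah
  rot[3] = hjdbd$ahi
  rot[4] = jdbd$ahih
  rot[5] = dbd$ahihj
  rot[6] = bd$ahihjd
  rot[7] = d$ahihjdb
  rot[8] = $ahihjdbd
Sorted (with $ < everything):
  sorted[0] = $ahihjdbd  (last char: 'd')
  sorted[1] = ahihjdbd$  (last char: '$')
  sorted[2] = bd$ahihjd  (last char: 'd')
  sorted[3] = d$ahihjdb  (last char: 'b')
  sorted[4] = dbd$ahihj  (last char: 'j')
  sorted[5] = hihjdbd$a  (last char: 'a')
  sorted[6] = hjdbd$ahi  (last char: 'i')
  sorted[7] = ihjdbd$ah  (last char: 'h')
  sorted[8] = jdbd$ahih  (last char: 'h')
Last column: d$dbjaihh
Original string S is at sorted index 1

Answer: d$dbjaihh
1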